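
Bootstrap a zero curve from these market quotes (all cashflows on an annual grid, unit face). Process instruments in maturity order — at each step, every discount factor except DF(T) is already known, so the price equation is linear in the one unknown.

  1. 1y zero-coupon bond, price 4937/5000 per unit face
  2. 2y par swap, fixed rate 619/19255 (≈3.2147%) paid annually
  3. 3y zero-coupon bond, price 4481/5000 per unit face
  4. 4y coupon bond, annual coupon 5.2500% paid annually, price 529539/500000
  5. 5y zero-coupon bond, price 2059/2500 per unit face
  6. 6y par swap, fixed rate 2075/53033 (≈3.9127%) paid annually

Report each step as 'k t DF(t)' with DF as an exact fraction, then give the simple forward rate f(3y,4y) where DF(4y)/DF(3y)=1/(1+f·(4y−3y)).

1 1 4937/5000
2 2 9381/10000
3 3 4481/5000
4 4 1731/2000
5 5 2059/2500
6 6 317/400
f(3y,4y) = ((4481/5000)/(1731/2000) − 1)/(1) = 307/8655 ≈ 3.5471%

step 1 [1y] zero: DF = P = 4937/5000 ≈ 0.987400
step 2 [2y] swap r/1=619/19255: DF=(1 − 619/19255·(0.987400))/(1+619/19255) = 9381/10000 ≈ 0.938100
step 3 [3y] zero: DF = P = 4481/5000 ≈ 0.896200
step 4 [4y] bond c/1=21/400: DF=(529539/500000 − 21/400·(0.987400+0.938100+0.896200))/(1+21/400) = 1731/2000 ≈ 0.865500
step 5 [5y] zero: DF = P = 2059/2500 ≈ 0.823600
step 6 [6y] swap r/1=2075/53033: DF=(1 − 2075/53033·(0.987400+0.938100+0.896200+0.865500+0.823600))/(1+2075/53033) = 317/400 ≈ 0.792500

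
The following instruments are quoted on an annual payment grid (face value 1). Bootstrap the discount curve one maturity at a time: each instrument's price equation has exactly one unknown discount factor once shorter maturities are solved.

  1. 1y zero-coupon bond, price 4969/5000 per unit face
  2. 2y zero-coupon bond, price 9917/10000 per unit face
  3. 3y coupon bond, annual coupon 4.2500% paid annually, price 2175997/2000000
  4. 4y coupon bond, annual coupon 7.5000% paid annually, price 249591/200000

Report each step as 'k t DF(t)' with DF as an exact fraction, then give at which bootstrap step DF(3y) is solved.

1 1 4969/5000
2 2 9917/10000
3 3 9627/10000
4 4 597/625
DF(3y) is solved at step 3

step 1 [1y] zero: DF = P = 4969/5000 ≈ 0.993800
step 2 [2y] zero: DF = P = 9917/10000 ≈ 0.991700
step 3 [3y] bond c/1=17/400: DF=(2175997/2000000 − 17/400·(0.993800+0.991700))/(1+17/400) = 9627/10000 ≈ 0.962700
step 4 [4y] bond c/1=3/40: DF=(249591/200000 − 3/40·(0.993800+0.991700+0.962700))/(1+3/40) = 597/625 ≈ 0.955200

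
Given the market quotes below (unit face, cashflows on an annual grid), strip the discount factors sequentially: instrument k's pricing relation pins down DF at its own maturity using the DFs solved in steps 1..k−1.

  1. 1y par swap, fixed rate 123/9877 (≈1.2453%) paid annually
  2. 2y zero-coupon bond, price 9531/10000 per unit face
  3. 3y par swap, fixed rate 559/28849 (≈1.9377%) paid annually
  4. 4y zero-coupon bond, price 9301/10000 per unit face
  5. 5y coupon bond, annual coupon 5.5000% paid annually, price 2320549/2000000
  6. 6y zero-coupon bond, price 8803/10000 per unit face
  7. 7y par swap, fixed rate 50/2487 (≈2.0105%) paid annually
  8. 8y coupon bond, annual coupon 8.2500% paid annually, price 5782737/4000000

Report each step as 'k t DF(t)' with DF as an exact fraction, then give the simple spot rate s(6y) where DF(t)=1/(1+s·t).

step 1 [1y] swap r/1=123/9877: DF=(1 − 123/9877·(0))/(1+123/9877) = 9877/10000 ≈ 0.987700
step 2 [2y] zero: DF = P = 9531/10000 ≈ 0.953100
step 3 [3y] swap r/1=559/28849: DF=(1 − 559/28849·(0.987700+0.953100))/(1+559/28849) = 9441/10000 ≈ 0.944100
step 4 [4y] zero: DF = P = 9301/10000 ≈ 0.930100
step 5 [5y] bond c/1=11/200: DF=(2320549/2000000 − 11/200·(0.987700+0.953100+0.944100+0.930100))/(1+11/200) = 9009/10000 ≈ 0.900900
step 6 [6y] zero: DF = P = 8803/10000 ≈ 0.880300
step 7 [7y] swap r/1=50/2487: DF=(1 − 50/2487·(0.987700+0.953100+0.944100+0.930100+0.900900+0.880300))/(1+50/2487) = 87/100 ≈ 0.870000
step 8 [8y] bond c/1=33/400: DF=(5782737/4000000 − 33/400·(0.987700+0.953100+0.944100+0.930100+0.900900+0.880300+0.870000))/(1+33/400) = 8427/10000 ≈ 0.842700

1 1 9877/10000
2 2 9531/10000
3 3 9441/10000
4 4 9301/10000
5 5 9009/10000
6 6 8803/10000
7 7 87/100
8 8 8427/10000
s(6y) = (1/(8803/10000) − 1)/(6) = 399/17606 ≈ 2.2663%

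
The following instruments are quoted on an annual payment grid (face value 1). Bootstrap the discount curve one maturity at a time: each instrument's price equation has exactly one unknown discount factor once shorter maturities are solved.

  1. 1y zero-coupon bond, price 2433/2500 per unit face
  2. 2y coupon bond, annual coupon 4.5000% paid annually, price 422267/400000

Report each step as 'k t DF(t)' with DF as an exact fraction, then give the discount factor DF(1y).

step 1 [1y] zero: DF = P = 2433/2500 ≈ 0.973200
step 2 [2y] bond c/1=9/200: DF=(422267/400000 − 9/200·(0.973200))/(1+9/200) = 9683/10000 ≈ 0.968300

1 1 2433/2500
2 2 9683/10000
DF(1y) = 2433/2500 ≈ 0.973200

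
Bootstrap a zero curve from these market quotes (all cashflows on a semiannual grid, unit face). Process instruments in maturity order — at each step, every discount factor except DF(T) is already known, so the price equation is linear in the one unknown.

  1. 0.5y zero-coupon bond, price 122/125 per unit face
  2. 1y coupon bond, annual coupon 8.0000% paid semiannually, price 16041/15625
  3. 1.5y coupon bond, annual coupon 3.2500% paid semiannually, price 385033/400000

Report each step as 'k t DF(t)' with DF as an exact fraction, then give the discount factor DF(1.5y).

1 1/2 122/125
2 1 1187/1250
3 3/2 2291/2500
DF(1.5y) = 2291/2500 ≈ 0.916400

step 1 [0.5y] zero: DF = P = 122/125 ≈ 0.976000
step 2 [1y] bond c/2=1/25: DF=(16041/15625 − 1/25·(0.976000))/(1+1/25) = 1187/1250 ≈ 0.949600
step 3 [1.5y] bond c/2=13/800: DF=(385033/400000 − 13/800·(0.976000+0.949600))/(1+13/800) = 2291/2500 ≈ 0.916400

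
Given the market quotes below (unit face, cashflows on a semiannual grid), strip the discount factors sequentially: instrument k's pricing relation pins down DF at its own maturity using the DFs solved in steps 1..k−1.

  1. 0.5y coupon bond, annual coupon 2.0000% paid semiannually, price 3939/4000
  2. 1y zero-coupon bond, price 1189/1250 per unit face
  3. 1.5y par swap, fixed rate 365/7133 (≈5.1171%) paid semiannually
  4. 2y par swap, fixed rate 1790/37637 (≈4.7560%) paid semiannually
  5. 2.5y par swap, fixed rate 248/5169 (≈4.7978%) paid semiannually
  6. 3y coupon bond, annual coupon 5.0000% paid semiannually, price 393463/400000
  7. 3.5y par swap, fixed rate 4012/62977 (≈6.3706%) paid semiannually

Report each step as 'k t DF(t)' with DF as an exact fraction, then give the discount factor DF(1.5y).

1 1/2 39/40
2 1 1189/1250
3 3/2 927/1000
4 2 1821/2000
5 5/2 2221/2500
6 3 4231/5000
7 7/2 3997/5000
DF(1.5y) = 927/1000 ≈ 0.927000

step 1 [0.5y] bond c/2=1/100: DF=(3939/4000 − 1/100·(0))/(1+1/100) = 39/40 ≈ 0.975000
step 2 [1y] zero: DF = P = 1189/1250 ≈ 0.951200
step 3 [1.5y] swap r/2=365/14266: DF=(1 − 365/14266·(0.975000+0.951200))/(1+365/14266) = 927/1000 ≈ 0.927000
step 4 [2y] swap r/2=895/37637: DF=(1 − 895/37637·(0.975000+0.951200+0.927000))/(1+895/37637) = 1821/2000 ≈ 0.910500
step 5 [2.5y] swap r/2=124/5169: DF=(1 − 124/5169·(0.975000+0.951200+0.927000+0.910500))/(1+124/5169) = 2221/2500 ≈ 0.888400
step 6 [3y] bond c/2=1/40: DF=(393463/400000 − 1/40·(0.975000+0.951200+0.927000+0.910500+0.888400))/(1+1/40) = 4231/5000 ≈ 0.846200
step 7 [3.5y] swap r/2=2006/62977: DF=(1 − 2006/62977·(0.975000+0.951200+0.927000+0.910500+0.888400+0.846200))/(1+2006/62977) = 3997/5000 ≈ 0.799400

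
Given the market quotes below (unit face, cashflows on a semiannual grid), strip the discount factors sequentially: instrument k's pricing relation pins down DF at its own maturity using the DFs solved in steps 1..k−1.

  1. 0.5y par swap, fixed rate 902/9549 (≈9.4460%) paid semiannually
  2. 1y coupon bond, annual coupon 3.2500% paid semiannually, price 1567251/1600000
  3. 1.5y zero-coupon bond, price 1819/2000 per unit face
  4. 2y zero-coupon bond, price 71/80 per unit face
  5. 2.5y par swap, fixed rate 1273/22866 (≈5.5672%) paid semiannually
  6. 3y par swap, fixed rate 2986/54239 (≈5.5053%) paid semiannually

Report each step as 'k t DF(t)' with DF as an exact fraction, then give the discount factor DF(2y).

1 1/2 9549/10000
2 1 4743/5000
3 3/2 1819/2000
4 2 71/80
5 5/2 8727/10000
6 3 8507/10000
DF(2y) = 71/80 ≈ 0.887500

step 1 [0.5y] swap r/2=451/9549: DF=(1 − 451/9549·(0))/(1+451/9549) = 9549/10000 ≈ 0.954900
step 2 [1y] bond c/2=13/800: DF=(1567251/1600000 − 13/800·(0.954900))/(1+13/800) = 4743/5000 ≈ 0.948600
step 3 [1.5y] zero: DF = P = 1819/2000 ≈ 0.909500
step 4 [2y] zero: DF = P = 71/80 ≈ 0.887500
step 5 [2.5y] swap r/2=1273/45732: DF=(1 − 1273/45732·(0.954900+0.948600+0.909500+0.887500))/(1+1273/45732) = 8727/10000 ≈ 0.872700
step 6 [3y] swap r/2=1493/54239: DF=(1 − 1493/54239·(0.954900+0.948600+0.909500+0.887500+0.872700))/(1+1493/54239) = 8507/10000 ≈ 0.850700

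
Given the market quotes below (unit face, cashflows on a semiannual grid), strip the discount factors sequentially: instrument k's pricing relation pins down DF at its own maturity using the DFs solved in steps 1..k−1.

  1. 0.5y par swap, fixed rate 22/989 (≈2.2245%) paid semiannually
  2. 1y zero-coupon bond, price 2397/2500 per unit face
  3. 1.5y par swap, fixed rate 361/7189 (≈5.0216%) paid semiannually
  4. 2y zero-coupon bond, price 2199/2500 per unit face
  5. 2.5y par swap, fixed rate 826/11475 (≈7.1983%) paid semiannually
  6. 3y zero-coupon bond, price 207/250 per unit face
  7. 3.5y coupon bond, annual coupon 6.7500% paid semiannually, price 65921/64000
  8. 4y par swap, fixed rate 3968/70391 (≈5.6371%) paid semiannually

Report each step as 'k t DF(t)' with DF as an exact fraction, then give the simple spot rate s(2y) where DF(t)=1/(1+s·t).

1 1/2 989/1000
2 1 2397/2500
3 3/2 4639/5000
4 2 2199/2500
5 5/2 2087/2500
6 3 207/250
7 7/2 1639/2000
8 4 501/625
s(2y) = (1/(2199/2500) − 1)/(2) = 301/4398 ≈ 6.8440%

step 1 [0.5y] swap r/2=11/989: DF=(1 − 11/989·(0))/(1+11/989) = 989/1000 ≈ 0.989000
step 2 [1y] zero: DF = P = 2397/2500 ≈ 0.958800
step 3 [1.5y] swap r/2=361/14378: DF=(1 − 361/14378·(0.989000+0.958800))/(1+361/14378) = 4639/5000 ≈ 0.927800
step 4 [2y] zero: DF = P = 2199/2500 ≈ 0.879600
step 5 [2.5y] swap r/2=413/11475: DF=(1 − 413/11475·(0.989000+0.958800+0.927800+0.879600))/(1+413/11475) = 2087/2500 ≈ 0.834800
step 6 [3y] zero: DF = P = 207/250 ≈ 0.828000
step 7 [3.5y] bond c/2=27/800: DF=(65921/64000 − 27/800·(0.989000+0.958800+0.927800+0.879600+0.834800+0.828000))/(1+27/800) = 1639/2000 ≈ 0.819500
step 8 [4y] swap r/2=1984/70391: DF=(1 − 1984/70391·(0.989000+0.958800+0.927800+0.879600+0.834800+0.828000+0.819500))/(1+1984/70391) = 501/625 ≈ 0.801600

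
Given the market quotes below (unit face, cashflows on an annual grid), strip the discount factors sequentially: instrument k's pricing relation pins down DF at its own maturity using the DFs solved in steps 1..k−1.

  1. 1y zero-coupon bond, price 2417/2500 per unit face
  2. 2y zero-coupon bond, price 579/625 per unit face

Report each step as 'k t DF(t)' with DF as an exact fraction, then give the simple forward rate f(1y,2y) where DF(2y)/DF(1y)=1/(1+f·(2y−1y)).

step 1 [1y] zero: DF = P = 2417/2500 ≈ 0.966800
step 2 [2y] zero: DF = P = 579/625 ≈ 0.926400

1 1 2417/2500
2 2 579/625
f(1y,2y) = ((2417/2500)/(579/625) − 1)/(1) = 101/2316 ≈ 4.3610%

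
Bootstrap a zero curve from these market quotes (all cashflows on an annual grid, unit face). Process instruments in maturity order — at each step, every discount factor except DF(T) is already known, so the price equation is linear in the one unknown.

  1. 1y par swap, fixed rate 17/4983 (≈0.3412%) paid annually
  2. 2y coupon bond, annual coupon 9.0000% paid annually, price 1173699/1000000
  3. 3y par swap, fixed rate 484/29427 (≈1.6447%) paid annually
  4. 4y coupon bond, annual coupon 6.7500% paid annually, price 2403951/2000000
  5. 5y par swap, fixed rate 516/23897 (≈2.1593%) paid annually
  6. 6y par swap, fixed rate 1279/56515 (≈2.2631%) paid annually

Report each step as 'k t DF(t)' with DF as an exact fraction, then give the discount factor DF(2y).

step 1 [1y] swap r/1=17/4983: DF=(1 − 17/4983·(0))/(1+17/4983) = 4983/5000 ≈ 0.996600
step 2 [2y] bond c/1=9/100: DF=(1173699/1000000 − 9/100·(0.996600))/(1+9/100) = 1989/2000 ≈ 0.994500
step 3 [3y] swap r/1=484/29427: DF=(1 − 484/29427·(0.996600+0.994500))/(1+484/29427) = 2379/2500 ≈ 0.951600
step 4 [4y] bond c/1=27/400: DF=(2403951/2000000 − 27/400·(0.996600+0.994500+0.951600))/(1+27/400) = 9399/10000 ≈ 0.939900
step 5 [5y] swap r/1=516/23897: DF=(1 − 516/23897·(0.996600+0.994500+0.951600+0.939900))/(1+516/23897) = 1121/1250 ≈ 0.896800
step 6 [6y] swap r/1=1279/56515: DF=(1 − 1279/56515·(0.996600+0.994500+0.951600+0.939900+0.896800))/(1+1279/56515) = 8721/10000 ≈ 0.872100

1 1 4983/5000
2 2 1989/2000
3 3 2379/2500
4 4 9399/10000
5 5 1121/1250
6 6 8721/10000
DF(2y) = 1989/2000 ≈ 0.994500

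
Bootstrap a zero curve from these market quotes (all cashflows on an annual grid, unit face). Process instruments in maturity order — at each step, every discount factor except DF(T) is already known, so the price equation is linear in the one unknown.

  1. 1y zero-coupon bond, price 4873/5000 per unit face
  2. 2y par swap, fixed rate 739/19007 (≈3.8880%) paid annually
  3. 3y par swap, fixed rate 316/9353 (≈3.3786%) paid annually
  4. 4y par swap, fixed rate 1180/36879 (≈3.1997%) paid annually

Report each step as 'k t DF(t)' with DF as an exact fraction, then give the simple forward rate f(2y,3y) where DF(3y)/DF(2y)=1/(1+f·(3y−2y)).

1 1 4873/5000
2 2 9261/10000
3 3 2263/2500
4 4 441/500
f(2y,3y) = ((9261/10000)/(2263/2500) − 1)/(1) = 209/9052 ≈ 2.3089%

step 1 [1y] zero: DF = P = 4873/5000 ≈ 0.974600
step 2 [2y] swap r/1=739/19007: DF=(1 − 739/19007·(0.974600))/(1+739/19007) = 9261/10000 ≈ 0.926100
step 3 [3y] swap r/1=316/9353: DF=(1 − 316/9353·(0.974600+0.926100))/(1+316/9353) = 2263/2500 ≈ 0.905200
step 4 [4y] swap r/1=1180/36879: DF=(1 − 1180/36879·(0.974600+0.926100+0.905200))/(1+1180/36879) = 441/500 ≈ 0.882000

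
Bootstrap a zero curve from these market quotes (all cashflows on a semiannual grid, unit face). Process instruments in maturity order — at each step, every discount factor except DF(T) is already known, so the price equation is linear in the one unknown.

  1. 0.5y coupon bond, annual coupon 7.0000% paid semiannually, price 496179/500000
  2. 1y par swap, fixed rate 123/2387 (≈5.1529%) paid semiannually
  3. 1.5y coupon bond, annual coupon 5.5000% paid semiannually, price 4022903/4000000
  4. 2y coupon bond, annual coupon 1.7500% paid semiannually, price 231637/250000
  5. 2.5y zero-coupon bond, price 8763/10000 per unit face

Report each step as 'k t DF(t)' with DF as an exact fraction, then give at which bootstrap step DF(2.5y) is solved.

step 1 [0.5y] bond c/2=7/200: DF=(496179/500000 − 7/200·(0))/(1+7/200) = 2397/2500 ≈ 0.958800
step 2 [1y] swap r/2=123/4774: DF=(1 − 123/4774·(0.958800))/(1+123/4774) = 2377/2500 ≈ 0.950800
step 3 [1.5y] bond c/2=11/400: DF=(4022903/4000000 − 11/400·(0.958800+0.950800))/(1+11/400) = 9277/10000 ≈ 0.927700
step 4 [2y] bond c/2=7/800: DF=(231637/250000 − 7/800·(0.958800+0.950800+0.927700))/(1+7/800) = 8939/10000 ≈ 0.893900
step 5 [2.5y] zero: DF = P = 8763/10000 ≈ 0.876300

1 1/2 2397/2500
2 1 2377/2500
3 3/2 9277/10000
4 2 8939/10000
5 5/2 8763/10000
DF(2.5y) is solved at step 5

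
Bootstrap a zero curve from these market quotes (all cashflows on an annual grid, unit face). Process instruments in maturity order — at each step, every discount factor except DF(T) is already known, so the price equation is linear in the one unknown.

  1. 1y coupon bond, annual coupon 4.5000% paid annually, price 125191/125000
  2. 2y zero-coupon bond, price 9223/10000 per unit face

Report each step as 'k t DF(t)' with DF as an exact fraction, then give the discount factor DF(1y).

1 1 599/625
2 2 9223/10000
DF(1y) = 599/625 ≈ 0.958400

step 1 [1y] bond c/1=9/200: DF=(125191/125000 − 9/200·(0))/(1+9/200) = 599/625 ≈ 0.958400
step 2 [2y] zero: DF = P = 9223/10000 ≈ 0.922300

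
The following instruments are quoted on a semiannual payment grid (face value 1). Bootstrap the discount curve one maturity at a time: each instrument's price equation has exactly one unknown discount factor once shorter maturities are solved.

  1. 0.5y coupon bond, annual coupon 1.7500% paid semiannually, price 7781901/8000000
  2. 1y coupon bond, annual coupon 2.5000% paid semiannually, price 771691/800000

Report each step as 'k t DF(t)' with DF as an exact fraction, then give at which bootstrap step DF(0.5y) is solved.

1 1/2 9643/10000
2 1 588/625
DF(0.5y) is solved at step 1

step 1 [0.5y] bond c/2=7/800: DF=(7781901/8000000 − 7/800·(0))/(1+7/800) = 9643/10000 ≈ 0.964300
step 2 [1y] bond c/2=1/80: DF=(771691/800000 − 1/80·(0.964300))/(1+1/80) = 588/625 ≈ 0.940800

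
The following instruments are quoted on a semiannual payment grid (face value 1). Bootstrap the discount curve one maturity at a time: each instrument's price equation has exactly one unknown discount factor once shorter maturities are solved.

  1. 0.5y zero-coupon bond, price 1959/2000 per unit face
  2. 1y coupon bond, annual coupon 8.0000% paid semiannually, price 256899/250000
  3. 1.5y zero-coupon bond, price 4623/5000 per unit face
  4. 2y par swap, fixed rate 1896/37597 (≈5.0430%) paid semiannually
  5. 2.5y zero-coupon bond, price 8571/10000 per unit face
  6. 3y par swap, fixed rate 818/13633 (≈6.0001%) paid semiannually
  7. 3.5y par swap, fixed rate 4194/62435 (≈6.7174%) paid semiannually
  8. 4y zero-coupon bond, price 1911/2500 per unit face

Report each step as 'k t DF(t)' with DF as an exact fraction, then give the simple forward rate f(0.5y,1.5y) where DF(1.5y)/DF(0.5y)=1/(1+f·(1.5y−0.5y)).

step 1 [0.5y] zero: DF = P = 1959/2000 ≈ 0.979500
step 2 [1y] bond c/2=1/25: DF=(256899/250000 − 1/25·(0.979500))/(1+1/25) = 594/625 ≈ 0.950400
step 3 [1.5y] zero: DF = P = 4623/5000 ≈ 0.924600
step 4 [2y] swap r/2=948/37597: DF=(1 − 948/37597·(0.979500+0.950400+0.924600))/(1+948/37597) = 2263/2500 ≈ 0.905200
step 5 [2.5y] zero: DF = P = 8571/10000 ≈ 0.857100
step 6 [3y] swap r/2=409/13633: DF=(1 − 409/13633·(0.979500+0.950400+0.924600+0.905200+0.857100))/(1+409/13633) = 2091/2500 ≈ 0.836400
step 7 [3.5y] swap r/2=2097/62435: DF=(1 − 2097/62435·(0.979500+0.950400+0.924600+0.905200+0.857100+0.836400))/(1+2097/62435) = 7903/10000 ≈ 0.790300
step 8 [4y] zero: DF = P = 1911/2500 ≈ 0.764400

1 1/2 1959/2000
2 1 594/625
3 3/2 4623/5000
4 2 2263/2500
5 5/2 8571/10000
6 3 2091/2500
7 7/2 7903/10000
8 4 1911/2500
f(0.5y,1.5y) = ((1959/2000)/(4623/5000) − 1)/(1) = 183/3082 ≈ 5.9377%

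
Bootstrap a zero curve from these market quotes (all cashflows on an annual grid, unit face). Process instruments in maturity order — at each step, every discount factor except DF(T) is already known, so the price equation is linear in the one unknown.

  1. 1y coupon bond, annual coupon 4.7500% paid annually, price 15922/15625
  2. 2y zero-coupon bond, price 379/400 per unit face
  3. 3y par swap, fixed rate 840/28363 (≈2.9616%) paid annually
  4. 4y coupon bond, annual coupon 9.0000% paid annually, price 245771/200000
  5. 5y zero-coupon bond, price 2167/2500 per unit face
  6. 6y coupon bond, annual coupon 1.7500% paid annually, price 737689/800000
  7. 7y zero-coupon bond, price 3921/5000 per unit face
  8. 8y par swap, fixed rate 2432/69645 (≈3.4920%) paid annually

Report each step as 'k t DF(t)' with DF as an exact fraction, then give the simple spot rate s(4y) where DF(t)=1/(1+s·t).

1 1 608/625
2 2 379/400
3 3 229/250
4 4 2233/2500
5 5 2167/2500
6 6 517/625
7 7 3921/5000
8 8 473/625
s(4y) = (1/(2233/2500) − 1)/(4) = 267/8932 ≈ 2.9893%

step 1 [1y] bond c/1=19/400: DF=(15922/15625 − 19/400·(0))/(1+19/400) = 608/625 ≈ 0.972800
step 2 [2y] zero: DF = P = 379/400 ≈ 0.947500
step 3 [3y] swap r/1=840/28363: DF=(1 − 840/28363·(0.972800+0.947500))/(1+840/28363) = 229/250 ≈ 0.916000
step 4 [4y] bond c/1=9/100: DF=(245771/200000 − 9/100·(0.972800+0.947500+0.916000))/(1+9/100) = 2233/2500 ≈ 0.893200
step 5 [5y] zero: DF = P = 2167/2500 ≈ 0.866800
step 6 [6y] bond c/1=7/400: DF=(737689/800000 − 7/400·(0.972800+0.947500+0.916000+0.893200+0.866800))/(1+7/400) = 517/625 ≈ 0.827200
step 7 [7y] zero: DF = P = 3921/5000 ≈ 0.784200
step 8 [8y] swap r/1=2432/69645: DF=(1 − 2432/69645·(0.972800+0.947500+0.916000+0.893200+0.866800+0.827200+0.784200))/(1+2432/69645) = 473/625 ≈ 0.756800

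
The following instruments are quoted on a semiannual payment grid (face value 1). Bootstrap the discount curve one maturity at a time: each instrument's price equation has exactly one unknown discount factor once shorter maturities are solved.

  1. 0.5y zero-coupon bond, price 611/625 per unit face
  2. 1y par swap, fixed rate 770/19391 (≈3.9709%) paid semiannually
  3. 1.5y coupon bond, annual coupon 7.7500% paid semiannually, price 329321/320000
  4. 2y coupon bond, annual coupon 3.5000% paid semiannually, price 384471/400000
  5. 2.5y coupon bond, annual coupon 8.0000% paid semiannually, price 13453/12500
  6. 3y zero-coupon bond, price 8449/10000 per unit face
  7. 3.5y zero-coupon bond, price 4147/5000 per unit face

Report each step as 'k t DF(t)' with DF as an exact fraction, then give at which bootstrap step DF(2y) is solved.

step 1 [0.5y] zero: DF = P = 611/625 ≈ 0.977600
step 2 [1y] swap r/2=385/19391: DF=(1 − 385/19391·(0.977600))/(1+385/19391) = 1923/2000 ≈ 0.961500
step 3 [1.5y] bond c/2=31/800: DF=(329321/320000 − 31/800·(0.977600+0.961500))/(1+31/800) = 574/625 ≈ 0.918400
step 4 [2y] bond c/2=7/400: DF=(384471/400000 − 7/400·(0.977600+0.961500+0.918400))/(1+7/400) = 1791/2000 ≈ 0.895500
step 5 [2.5y] bond c/2=1/25: DF=(13453/12500 − 1/25·(0.977600+0.961500+0.918400+0.895500))/(1+1/25) = 1781/2000 ≈ 0.890500
step 6 [3y] zero: DF = P = 8449/10000 ≈ 0.844900
step 7 [3.5y] zero: DF = P = 4147/5000 ≈ 0.829400

1 1/2 611/625
2 1 1923/2000
3 3/2 574/625
4 2 1791/2000
5 5/2 1781/2000
6 3 8449/10000
7 7/2 4147/5000
DF(2y) is solved at step 4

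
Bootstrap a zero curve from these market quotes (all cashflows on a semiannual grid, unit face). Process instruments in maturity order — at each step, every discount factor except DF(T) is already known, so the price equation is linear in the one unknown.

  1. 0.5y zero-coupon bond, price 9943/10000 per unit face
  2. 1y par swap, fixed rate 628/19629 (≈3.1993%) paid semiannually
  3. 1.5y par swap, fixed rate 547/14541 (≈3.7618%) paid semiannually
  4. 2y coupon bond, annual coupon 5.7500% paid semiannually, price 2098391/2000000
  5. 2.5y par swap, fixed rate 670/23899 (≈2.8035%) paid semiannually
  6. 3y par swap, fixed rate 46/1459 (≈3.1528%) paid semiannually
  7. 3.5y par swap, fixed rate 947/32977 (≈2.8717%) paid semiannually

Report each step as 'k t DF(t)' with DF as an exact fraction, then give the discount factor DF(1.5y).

step 1 [0.5y] zero: DF = P = 9943/10000 ≈ 0.994300
step 2 [1y] swap r/2=314/19629: DF=(1 − 314/19629·(0.994300))/(1+314/19629) = 4843/5000 ≈ 0.968600
step 3 [1.5y] swap r/2=547/29082: DF=(1 − 547/29082·(0.994300+0.968600))/(1+547/29082) = 9453/10000 ≈ 0.945300
step 4 [2y] bond c/2=23/800: DF=(2098391/2000000 − 23/800·(0.994300+0.968600+0.945300))/(1+23/800) = 4693/5000 ≈ 0.938600
step 5 [2.5y] swap r/2=335/23899: DF=(1 − 335/23899·(0.994300+0.968600+0.945300+0.938600))/(1+335/23899) = 933/1000 ≈ 0.933000
step 6 [3y] swap r/2=23/1459: DF=(1 − 23/1459·(0.994300+0.968600+0.945300+0.938600+0.933000))/(1+23/1459) = 9103/10000 ≈ 0.910300
step 7 [3.5y] swap r/2=947/65954: DF=(1 − 947/65954·(0.994300+0.968600+0.945300+0.938600+0.933000+0.910300))/(1+947/65954) = 9053/10000 ≈ 0.905300

1 1/2 9943/10000
2 1 4843/5000
3 3/2 9453/10000
4 2 4693/5000
5 5/2 933/1000
6 3 9103/10000
7 7/2 9053/10000
DF(1.5y) = 9453/10000 ≈ 0.945300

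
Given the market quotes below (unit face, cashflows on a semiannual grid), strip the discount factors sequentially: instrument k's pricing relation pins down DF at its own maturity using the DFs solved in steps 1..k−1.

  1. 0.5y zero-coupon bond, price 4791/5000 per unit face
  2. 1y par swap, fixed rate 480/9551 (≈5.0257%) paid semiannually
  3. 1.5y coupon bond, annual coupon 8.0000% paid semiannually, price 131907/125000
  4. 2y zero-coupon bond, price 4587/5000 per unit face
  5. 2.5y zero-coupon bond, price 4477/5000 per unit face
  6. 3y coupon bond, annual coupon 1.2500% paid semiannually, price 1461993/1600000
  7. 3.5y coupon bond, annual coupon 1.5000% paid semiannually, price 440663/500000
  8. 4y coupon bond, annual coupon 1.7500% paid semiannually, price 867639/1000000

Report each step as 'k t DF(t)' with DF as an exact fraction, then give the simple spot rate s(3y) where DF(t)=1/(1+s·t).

1 1/2 4791/5000
2 1 119/125
3 3/2 2353/2500
4 2 4587/5000
5 5/2 4477/5000
6 3 8791/10000
7 7/2 1667/2000
8 4 503/625
s(3y) = (1/(8791/10000) − 1)/(3) = 403/8791 ≈ 4.5842%

step 1 [0.5y] zero: DF = P = 4791/5000 ≈ 0.958200
step 2 [1y] swap r/2=240/9551: DF=(1 − 240/9551·(0.958200))/(1+240/9551) = 119/125 ≈ 0.952000
step 3 [1.5y] bond c/2=1/25: DF=(131907/125000 − 1/25·(0.958200+0.952000))/(1+1/25) = 2353/2500 ≈ 0.941200
step 4 [2y] zero: DF = P = 4587/5000 ≈ 0.917400
step 5 [2.5y] zero: DF = P = 4477/5000 ≈ 0.895400
step 6 [3y] bond c/2=1/160: DF=(1461993/1600000 − 1/160·(0.958200+0.952000+0.941200+0.917400+0.895400))/(1+1/160) = 8791/10000 ≈ 0.879100
step 7 [3.5y] bond c/2=3/400: DF=(440663/500000 − 3/400·(0.958200+0.952000+0.941200+0.917400+0.895400+0.879100))/(1+3/400) = 1667/2000 ≈ 0.833500
step 8 [4y] bond c/2=7/800: DF=(867639/1000000 − 7/800·(0.958200+0.952000+0.941200+0.917400+0.895400+0.879100+0.833500))/(1+7/800) = 503/625 ≈ 0.804800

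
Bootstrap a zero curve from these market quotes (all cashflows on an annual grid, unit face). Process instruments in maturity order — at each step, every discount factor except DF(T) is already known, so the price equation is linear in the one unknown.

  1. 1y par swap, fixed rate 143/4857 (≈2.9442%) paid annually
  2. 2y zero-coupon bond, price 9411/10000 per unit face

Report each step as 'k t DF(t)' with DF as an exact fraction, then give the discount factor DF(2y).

1 1 4857/5000
2 2 9411/10000
DF(2y) = 9411/10000 ≈ 0.941100

step 1 [1y] swap r/1=143/4857: DF=(1 − 143/4857·(0))/(1+143/4857) = 4857/5000 ≈ 0.971400
step 2 [2y] zero: DF = P = 9411/10000 ≈ 0.941100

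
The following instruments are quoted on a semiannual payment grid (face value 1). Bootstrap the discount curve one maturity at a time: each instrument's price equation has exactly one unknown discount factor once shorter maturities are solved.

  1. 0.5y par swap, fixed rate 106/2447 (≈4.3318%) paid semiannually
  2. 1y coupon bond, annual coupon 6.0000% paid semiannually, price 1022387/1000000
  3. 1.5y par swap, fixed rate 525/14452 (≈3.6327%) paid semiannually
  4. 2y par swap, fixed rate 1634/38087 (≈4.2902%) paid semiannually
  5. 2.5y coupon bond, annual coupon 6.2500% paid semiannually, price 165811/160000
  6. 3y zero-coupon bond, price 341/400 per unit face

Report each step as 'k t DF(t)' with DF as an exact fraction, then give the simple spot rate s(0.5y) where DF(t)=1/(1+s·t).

step 1 [0.5y] swap r/2=53/2447: DF=(1 − 53/2447·(0))/(1+53/2447) = 2447/2500 ≈ 0.978800
step 2 [1y] bond c/2=3/100: DF=(1022387/1000000 − 3/100·(0.978800))/(1+3/100) = 9641/10000 ≈ 0.964100
step 3 [1.5y] swap r/2=525/28904: DF=(1 − 525/28904·(0.978800+0.964100))/(1+525/28904) = 379/400 ≈ 0.947500
step 4 [2y] swap r/2=817/38087: DF=(1 − 817/38087·(0.978800+0.964100+0.947500))/(1+817/38087) = 9183/10000 ≈ 0.918300
step 5 [2.5y] bond c/2=1/32: DF=(165811/160000 − 1/32·(0.978800+0.964100+0.947500+0.918300))/(1+1/32) = 1779/2000 ≈ 0.889500
step 6 [3y] zero: DF = P = 341/400 ≈ 0.852500

1 1/2 2447/2500
2 1 9641/10000
3 3/2 379/400
4 2 9183/10000
5 5/2 1779/2000
6 3 341/400
s(0.5y) = (1/(2447/2500) − 1)/(1/2) = 106/2447 ≈ 4.3318%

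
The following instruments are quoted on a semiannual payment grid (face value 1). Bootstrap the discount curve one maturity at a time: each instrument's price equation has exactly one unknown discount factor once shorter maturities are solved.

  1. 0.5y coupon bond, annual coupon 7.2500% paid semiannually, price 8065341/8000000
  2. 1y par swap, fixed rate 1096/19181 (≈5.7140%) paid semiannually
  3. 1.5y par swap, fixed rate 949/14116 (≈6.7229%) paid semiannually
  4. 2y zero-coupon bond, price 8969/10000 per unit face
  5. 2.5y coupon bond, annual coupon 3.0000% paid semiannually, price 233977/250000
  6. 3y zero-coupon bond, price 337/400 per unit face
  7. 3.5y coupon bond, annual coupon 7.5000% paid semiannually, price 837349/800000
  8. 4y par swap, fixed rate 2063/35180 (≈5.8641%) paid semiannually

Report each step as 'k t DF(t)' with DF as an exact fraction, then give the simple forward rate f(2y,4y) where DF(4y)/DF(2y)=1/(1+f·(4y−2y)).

step 1 [0.5y] bond c/2=29/800: DF=(8065341/8000000 − 29/800·(0))/(1+29/800) = 9729/10000 ≈ 0.972900
step 2 [1y] swap r/2=548/19181: DF=(1 − 548/19181·(0.972900))/(1+548/19181) = 2363/2500 ≈ 0.945200
step 3 [1.5y] swap r/2=949/28232: DF=(1 − 949/28232·(0.972900+0.945200))/(1+949/28232) = 9051/10000 ≈ 0.905100
step 4 [2y] zero: DF = P = 8969/10000 ≈ 0.896900
step 5 [2.5y] bond c/2=3/200: DF=(233977/250000 − 3/200·(0.972900+0.945200+0.905100+0.896900))/(1+3/200) = 8671/10000 ≈ 0.867100
step 6 [3y] zero: DF = P = 337/400 ≈ 0.842500
step 7 [3.5y] bond c/2=3/80: DF=(837349/800000 − 3/80·(0.972900+0.945200+0.905100+0.896900+0.867100+0.842500))/(1+3/80) = 4063/5000 ≈ 0.812600
step 8 [4y] swap r/2=2063/70360: DF=(1 − 2063/70360·(0.972900+0.945200+0.905100+0.896900+0.867100+0.842500+0.812600))/(1+2063/70360) = 7937/10000 ≈ 0.793700

1 1/2 9729/10000
2 1 2363/2500
3 3/2 9051/10000
4 2 8969/10000
5 5/2 8671/10000
6 3 337/400
7 7/2 4063/5000
8 4 7937/10000
f(2y,4y) = ((8969/10000)/(7937/10000) − 1)/(2) = 516/7937 ≈ 6.5012%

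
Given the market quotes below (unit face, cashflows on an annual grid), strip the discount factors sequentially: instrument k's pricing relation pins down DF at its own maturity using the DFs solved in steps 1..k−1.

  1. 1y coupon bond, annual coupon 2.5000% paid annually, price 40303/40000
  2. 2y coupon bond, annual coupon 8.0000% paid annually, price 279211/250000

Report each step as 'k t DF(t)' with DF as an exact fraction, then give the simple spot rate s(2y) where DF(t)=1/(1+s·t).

step 1 [1y] bond c/1=1/40: DF=(40303/40000 − 1/40·(0))/(1+1/40) = 983/1000 ≈ 0.983000
step 2 [2y] bond c/1=2/25: DF=(279211/250000 − 2/25·(0.983000))/(1+2/25) = 9613/10000 ≈ 0.961300

1 1 983/1000
2 2 9613/10000
s(2y) = (1/(9613/10000) − 1)/(2) = 387/19226 ≈ 2.0129%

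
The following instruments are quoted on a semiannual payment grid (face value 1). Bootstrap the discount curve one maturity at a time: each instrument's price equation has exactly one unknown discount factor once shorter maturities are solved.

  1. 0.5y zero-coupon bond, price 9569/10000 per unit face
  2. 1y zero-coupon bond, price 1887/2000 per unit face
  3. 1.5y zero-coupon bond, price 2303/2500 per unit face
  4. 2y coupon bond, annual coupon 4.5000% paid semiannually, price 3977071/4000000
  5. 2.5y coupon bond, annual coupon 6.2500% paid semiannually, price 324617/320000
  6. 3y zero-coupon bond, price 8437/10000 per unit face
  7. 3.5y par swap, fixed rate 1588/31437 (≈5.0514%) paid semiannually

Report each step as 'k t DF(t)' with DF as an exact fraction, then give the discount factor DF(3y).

step 1 [0.5y] zero: DF = P = 9569/10000 ≈ 0.956900
step 2 [1y] zero: DF = P = 1887/2000 ≈ 0.943500
step 3 [1.5y] zero: DF = P = 2303/2500 ≈ 0.921200
step 4 [2y] bond c/2=9/400: DF=(3977071/4000000 − 9/400·(0.956900+0.943500+0.921200))/(1+9/400) = 9103/10000 ≈ 0.910300
step 5 [2.5y] bond c/2=1/32: DF=(324617/320000 − 1/32·(0.956900+0.943500+0.921200+0.910300))/(1+1/32) = 4353/5000 ≈ 0.870600
step 6 [3y] zero: DF = P = 8437/10000 ≈ 0.843700
step 7 [3.5y] swap r/2=794/31437: DF=(1 − 794/31437·(0.956900+0.943500+0.921200+0.910300+0.870600+0.843700))/(1+794/31437) = 2103/2500 ≈ 0.841200

1 1/2 9569/10000
2 1 1887/2000
3 3/2 2303/2500
4 2 9103/10000
5 5/2 4353/5000
6 3 8437/10000
7 7/2 2103/2500
DF(3y) = 8437/10000 ≈ 0.843700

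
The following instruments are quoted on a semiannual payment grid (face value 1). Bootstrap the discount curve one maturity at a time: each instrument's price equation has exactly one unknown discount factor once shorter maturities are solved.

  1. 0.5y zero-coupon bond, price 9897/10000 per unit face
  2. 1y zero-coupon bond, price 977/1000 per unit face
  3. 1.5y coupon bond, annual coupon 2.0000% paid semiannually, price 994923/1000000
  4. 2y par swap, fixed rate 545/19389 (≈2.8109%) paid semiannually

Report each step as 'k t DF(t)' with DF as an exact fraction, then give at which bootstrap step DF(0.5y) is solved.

step 1 [0.5y] zero: DF = P = 9897/10000 ≈ 0.989700
step 2 [1y] zero: DF = P = 977/1000 ≈ 0.977000
step 3 [1.5y] bond c/2=1/100: DF=(994923/1000000 − 1/100·(0.989700+0.977000))/(1+1/100) = 1207/1250 ≈ 0.965600
step 4 [2y] swap r/2=545/38778: DF=(1 − 545/38778·(0.989700+0.977000+0.965600))/(1+545/38778) = 1891/2000 ≈ 0.945500

1 1/2 9897/10000
2 1 977/1000
3 3/2 1207/1250
4 2 1891/2000
DF(0.5y) is solved at step 1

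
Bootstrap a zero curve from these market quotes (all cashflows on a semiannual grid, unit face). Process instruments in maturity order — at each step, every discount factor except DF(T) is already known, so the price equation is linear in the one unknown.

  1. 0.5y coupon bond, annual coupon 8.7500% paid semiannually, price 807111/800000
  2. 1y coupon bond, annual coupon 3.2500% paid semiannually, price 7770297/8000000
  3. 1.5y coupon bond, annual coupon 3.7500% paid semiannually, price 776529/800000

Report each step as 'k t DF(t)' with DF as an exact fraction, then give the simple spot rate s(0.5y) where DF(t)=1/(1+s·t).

step 1 [0.5y] bond c/2=7/160: DF=(807111/800000 − 7/160·(0))/(1+7/160) = 4833/5000 ≈ 0.966600
step 2 [1y] bond c/2=13/800: DF=(7770297/8000000 − 13/800·(0.966600))/(1+13/800) = 9403/10000 ≈ 0.940300
step 3 [1.5y] bond c/2=3/160: DF=(776529/800000 − 3/160·(0.966600+0.940300))/(1+3/160) = 9177/10000 ≈ 0.917700

1 1/2 4833/5000
2 1 9403/10000
3 3/2 9177/10000
s(0.5y) = (1/(4833/5000) − 1)/(1/2) = 334/4833 ≈ 6.9108%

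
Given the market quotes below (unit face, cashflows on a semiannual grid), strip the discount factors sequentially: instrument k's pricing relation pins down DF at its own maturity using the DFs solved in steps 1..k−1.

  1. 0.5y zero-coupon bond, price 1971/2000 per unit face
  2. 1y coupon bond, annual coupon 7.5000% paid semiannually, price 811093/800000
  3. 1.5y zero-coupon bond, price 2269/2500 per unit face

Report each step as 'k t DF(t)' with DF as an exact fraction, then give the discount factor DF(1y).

1 1/2 1971/2000
2 1 1177/1250
3 3/2 2269/2500
DF(1y) = 1177/1250 ≈ 0.941600

step 1 [0.5y] zero: DF = P = 1971/2000 ≈ 0.985500
step 2 [1y] bond c/2=3/80: DF=(811093/800000 − 3/80·(0.985500))/(1+3/80) = 1177/1250 ≈ 0.941600
step 3 [1.5y] zero: DF = P = 2269/2500 ≈ 0.907600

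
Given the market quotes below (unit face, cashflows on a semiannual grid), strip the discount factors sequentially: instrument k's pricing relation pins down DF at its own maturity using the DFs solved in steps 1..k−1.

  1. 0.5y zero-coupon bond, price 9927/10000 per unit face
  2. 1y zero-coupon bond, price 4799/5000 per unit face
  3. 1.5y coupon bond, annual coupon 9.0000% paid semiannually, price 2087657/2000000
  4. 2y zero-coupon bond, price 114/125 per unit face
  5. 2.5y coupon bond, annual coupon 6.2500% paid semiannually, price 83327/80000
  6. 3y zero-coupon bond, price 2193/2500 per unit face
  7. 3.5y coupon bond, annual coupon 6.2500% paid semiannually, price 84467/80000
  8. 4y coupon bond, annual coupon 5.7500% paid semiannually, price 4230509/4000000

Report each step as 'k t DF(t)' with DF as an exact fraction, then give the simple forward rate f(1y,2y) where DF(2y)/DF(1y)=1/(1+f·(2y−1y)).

1 1/2 9927/10000
2 1 4799/5000
3 3/2 2287/2500
4 2 114/125
5 5/2 1791/2000
6 3 2193/2500
7 7/2 2139/2500
8 4 849/1000
f(1y,2y) = ((4799/5000)/(114/125) − 1)/(1) = 239/4560 ≈ 5.2412%

step 1 [0.5y] zero: DF = P = 9927/10000 ≈ 0.992700
step 2 [1y] zero: DF = P = 4799/5000 ≈ 0.959800
step 3 [1.5y] bond c/2=9/200: DF=(2087657/2000000 − 9/200·(0.992700+0.959800))/(1+9/200) = 2287/2500 ≈ 0.914800
step 4 [2y] zero: DF = P = 114/125 ≈ 0.912000
step 5 [2.5y] bond c/2=1/32: DF=(83327/80000 − 1/32·(0.992700+0.959800+0.914800+0.912000))/(1+1/32) = 1791/2000 ≈ 0.895500
step 6 [3y] zero: DF = P = 2193/2500 ≈ 0.877200
step 7 [3.5y] bond c/2=1/32: DF=(84467/80000 − 1/32·(0.992700+0.959800+0.914800+0.912000+0.895500+0.877200))/(1+1/32) = 2139/2500 ≈ 0.855600
step 8 [4y] bond c/2=23/800: DF=(4230509/4000000 − 23/800·(0.992700+0.959800+0.914800+0.912000+0.895500+0.877200+0.855600))/(1+23/800) = 849/1000 ≈ 0.849000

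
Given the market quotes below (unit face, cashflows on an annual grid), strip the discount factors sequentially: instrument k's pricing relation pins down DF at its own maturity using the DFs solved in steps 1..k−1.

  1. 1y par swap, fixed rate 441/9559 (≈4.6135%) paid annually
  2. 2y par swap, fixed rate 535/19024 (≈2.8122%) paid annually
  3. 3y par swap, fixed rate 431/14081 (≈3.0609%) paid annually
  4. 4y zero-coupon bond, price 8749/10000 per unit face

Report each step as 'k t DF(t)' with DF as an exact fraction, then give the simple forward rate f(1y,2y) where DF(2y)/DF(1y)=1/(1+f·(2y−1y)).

1 1 9559/10000
2 2 1893/2000
3 3 4569/5000
4 4 8749/10000
f(1y,2y) = ((9559/10000)/(1893/2000) − 1)/(1) = 94/9465 ≈ 0.9931%

step 1 [1y] swap r/1=441/9559: DF=(1 − 441/9559·(0))/(1+441/9559) = 9559/10000 ≈ 0.955900
step 2 [2y] swap r/1=535/19024: DF=(1 − 535/19024·(0.955900))/(1+535/19024) = 1893/2000 ≈ 0.946500
step 3 [3y] swap r/1=431/14081: DF=(1 − 431/14081·(0.955900+0.946500))/(1+431/14081) = 4569/5000 ≈ 0.913800
step 4 [4y] zero: DF = P = 8749/10000 ≈ 0.874900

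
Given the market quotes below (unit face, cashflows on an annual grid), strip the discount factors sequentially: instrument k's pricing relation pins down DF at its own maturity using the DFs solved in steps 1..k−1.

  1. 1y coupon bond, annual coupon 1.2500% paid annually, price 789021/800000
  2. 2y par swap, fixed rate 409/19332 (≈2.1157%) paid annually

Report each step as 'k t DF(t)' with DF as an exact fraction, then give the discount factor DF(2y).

1 1 9741/10000
2 2 9591/10000
DF(2y) = 9591/10000 ≈ 0.959100

step 1 [1y] bond c/1=1/80: DF=(789021/800000 − 1/80·(0))/(1+1/80) = 9741/10000 ≈ 0.974100
step 2 [2y] swap r/1=409/19332: DF=(1 − 409/19332·(0.974100))/(1+409/19332) = 9591/10000 ≈ 0.959100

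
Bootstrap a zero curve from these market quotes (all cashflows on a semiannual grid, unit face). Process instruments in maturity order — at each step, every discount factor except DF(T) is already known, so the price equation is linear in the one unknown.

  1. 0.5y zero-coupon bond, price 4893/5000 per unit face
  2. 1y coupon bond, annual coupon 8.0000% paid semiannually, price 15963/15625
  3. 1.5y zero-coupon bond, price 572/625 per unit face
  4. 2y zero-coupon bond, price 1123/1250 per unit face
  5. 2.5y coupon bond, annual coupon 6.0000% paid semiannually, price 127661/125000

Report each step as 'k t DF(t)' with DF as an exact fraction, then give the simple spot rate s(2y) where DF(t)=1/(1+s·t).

1 1/2 4893/5000
2 1 9447/10000
3 3/2 572/625
4 2 1123/1250
5 5/2 8827/10000
s(2y) = (1/(1123/1250) − 1)/(2) = 127/2246 ≈ 5.6545%

step 1 [0.5y] zero: DF = P = 4893/5000 ≈ 0.978600
step 2 [1y] bond c/2=1/25: DF=(15963/15625 − 1/25·(0.978600))/(1+1/25) = 9447/10000 ≈ 0.944700
step 3 [1.5y] zero: DF = P = 572/625 ≈ 0.915200
step 4 [2y] zero: DF = P = 1123/1250 ≈ 0.898400
step 5 [2.5y] bond c/2=3/100: DF=(127661/125000 − 3/100·(0.978600+0.944700+0.915200+0.898400))/(1+3/100) = 8827/10000 ≈ 0.882700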